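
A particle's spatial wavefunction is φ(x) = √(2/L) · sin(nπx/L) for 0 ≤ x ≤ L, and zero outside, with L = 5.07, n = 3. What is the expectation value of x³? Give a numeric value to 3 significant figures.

31.5

⟨x³⟩ = ∫ x³·|φ|² dx (integrals over the domain).
With sin²θ = (1 − cos2θ)/2 on 0 ≤ x ≤ L: ∫sin²(nπx/L) dx = L/2, ∫x·sin²(nπx/L) dx = L²/4, ∫x²·sin²(nπx/L) dx = L³·(1/6 − 1/(4n²π²)); higher powers xᵏ the same way, integrating xᵏ·cos(2nπx/L) by parts.
⟨x³⟩ = 31.481.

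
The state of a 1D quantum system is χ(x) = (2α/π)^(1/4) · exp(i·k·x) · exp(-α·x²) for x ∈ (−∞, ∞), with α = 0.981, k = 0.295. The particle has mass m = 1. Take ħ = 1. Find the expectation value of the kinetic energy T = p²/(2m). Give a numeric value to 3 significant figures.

0.534

T = −(ħ²/2m) d²/dx², so ⟨T⟩ = −(ħ²/2m) ∫ χ*·χ'' dx; with m = 1.
Gaussian moments: ∫x^(2j)·e^(−2αx²) dx = (2j−1)!!/(4α)^j · √(π/(2α)), odd powers integrate to 0; here √(π/(2α)) = 1.2654. Derivatives: χ′ = (ik − 2αx)·χ, χ″ = ((ik − 2αx)² − 2α)·χ; the odd-in-x pieces drop out.
⟨T⟩ = 0.53401.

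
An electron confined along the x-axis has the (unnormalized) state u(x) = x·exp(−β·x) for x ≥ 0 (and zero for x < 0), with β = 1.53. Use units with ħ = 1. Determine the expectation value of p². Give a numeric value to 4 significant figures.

p² u = −ħ² d²u/dx²; ⟨p²⟩ = −ħ² ∫ u*·u'' dx / ∫|u|² dx.
Differentiate x·exp(−β·x) with the product rule; every integrand then reduces to terms xʲ·e^(−2βx) on [0, ∞), with ∫₀^∞ xʲ·e^(−2βx) dx = j!/(2β)^(j+1).
State is unnormalized: ∫|u|² dx = 0.069802, and ∫u*·(−ħ² u'') dx = 0.16340, so ⟨p²⟩ = 0.16340 / 0.069802.
⟨p²⟩ = 2.3409.

2.341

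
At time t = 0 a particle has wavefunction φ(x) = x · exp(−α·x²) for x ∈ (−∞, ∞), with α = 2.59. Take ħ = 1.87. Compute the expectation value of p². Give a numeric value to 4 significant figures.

27.17

p² φ = −ħ² d²φ/dx²; ⟨p²⟩ = −ħ² ∫ φ*·φ'' dx / ∫|φ|² dx.
Expand each integrand as polynomial × e^(−2αx²) and use ∫x^(2j)·e^(−2αx²) dx = (2j−1)!!/(4α)^j · √(π/(2α)), odd powers → 0; here √(π/(2α)) = 0.77877. Differentiate with the product rule, d/dx e^(−αx²) = −2αx·e^(−αx²).
State is unnormalized: ∫|φ|² dx = 0.075171, and ∫φ*·(−ħ² φ'') dx = 2.0425, so ⟨p²⟩ = 2.0425 / 0.075171.
⟨p²⟩ = 27.171.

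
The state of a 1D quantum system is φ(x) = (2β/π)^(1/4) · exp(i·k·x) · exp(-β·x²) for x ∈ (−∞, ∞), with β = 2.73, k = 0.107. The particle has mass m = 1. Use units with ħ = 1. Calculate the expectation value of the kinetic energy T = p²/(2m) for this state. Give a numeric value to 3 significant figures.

1.37

T = −(ħ²/2m) d²/dx², so ⟨T⟩ = −(ħ²/2m) ∫ φ*·φ'' dx; with m = 1.
Gaussian moments: ∫x^(2j)·e^(−2βx²) dx = (2j−1)!!/(4β)^j · √(π/(2β)), odd powers integrate to 0; here √(π/(2β)) = 0.75854. Derivatives: φ′ = (ik − 2βx)·φ, φ″ = ((ik − 2βx)² − 2β)·φ; the odd-in-x pieces drop out.
⟨T⟩ = 1.3707.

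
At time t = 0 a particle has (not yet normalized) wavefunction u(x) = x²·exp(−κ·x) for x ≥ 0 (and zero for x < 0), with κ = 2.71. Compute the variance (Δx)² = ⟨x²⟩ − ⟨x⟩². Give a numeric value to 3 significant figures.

Compute ⟨x⟩ and ⟨x²⟩ separately, then (Δx)² = ⟨x²⟩ − ⟨x⟩².
Every integrand reduces to terms xʲ·e^(−2κx) on [0, ∞); use ∫₀^∞ xʲ·e^(−2κx) dx = j!/(2κ)^(j+1).
Normalization: ∫|u|² dx = 0.0051312.
⟨x⟩ = 0.92251 and ⟨x²⟩ = 1.0212.
(Δx)² = 1.0212 − (0.92251)² = 0.17020.

0.170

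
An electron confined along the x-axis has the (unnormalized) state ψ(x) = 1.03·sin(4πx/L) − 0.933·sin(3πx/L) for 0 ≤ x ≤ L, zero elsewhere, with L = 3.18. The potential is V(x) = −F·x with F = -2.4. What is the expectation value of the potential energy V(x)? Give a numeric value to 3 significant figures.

⟨V⟩ = ∫ V(x)·|ψ|² dx / ∫|ψ|² dx.
On 0 ≤ x ≤ L (j ≠ l): ∫sin²(jπx/L) dx = L/2, ∫sin(jπx/L)·sin(lπx/L) dx = 0; diagonal moments ∫x·sin²(jπx/L) dx = L²/4, ∫x²·sin²(jπx/L) dx = L³·(1/6 − 1/(4j²π²)); cross terms ∫x·sin(jπx/L)·sin(lπx/L) dx = 0 for j + l even and −4jlL²/(π²(j² − l²)²) for j + l odd, ∫x²·sin(jπx/L)·sin(lπx/L) dx = (−1)^(j+l)·4jlL³/(π²(j² − l²)²); higher powers the same way via product-to-sum and parts.
State is unnormalized: ∫|ψ|² dx = 3.0709, and ∫ψ*·V(x)·ψ dx = 16.348, so ⟨V⟩ = 16.348 / 3.0709.
⟨V⟩ = 5.3236.

5.32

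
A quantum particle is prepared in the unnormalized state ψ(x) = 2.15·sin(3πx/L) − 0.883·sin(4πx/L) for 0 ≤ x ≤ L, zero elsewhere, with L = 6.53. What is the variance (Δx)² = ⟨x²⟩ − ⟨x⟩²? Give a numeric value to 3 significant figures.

2.50

Compute ⟨x⟩ and ⟨x²⟩ separately, then (Δx)² = ⟨x²⟩ − ⟨x⟩².
On 0 ≤ x ≤ L (j ≠ l): ∫sin²(jπx/L) dx = L/2, ∫sin(jπx/L)·sin(lπx/L) dx = 0; diagonal moments ∫x·sin²(jπx/L) dx = L²/4, ∫x²·sin²(jπx/L) dx = L³·(1/6 − 1/(4j²π²)); cross terms ∫x·sin(jπx/L)·sin(lπx/L) dx = 0 for j + l even and −4jlL²/(π²(j² − l²)²) for j + l odd, ∫x²·sin(jπx/L)·sin(lπx/L) dx = (−1)^(j+l)·4jlL³/(π²(j² − l²)²); higher powers the same way via product-to-sum and parts.
Normalization: ∫|ψ|² dx = 17.638.
⟨x⟩ = 4.1761 and ⟨x²⟩ = 19.938.
(Δx)² = 19.938 − (4.1761)² = 2.4985.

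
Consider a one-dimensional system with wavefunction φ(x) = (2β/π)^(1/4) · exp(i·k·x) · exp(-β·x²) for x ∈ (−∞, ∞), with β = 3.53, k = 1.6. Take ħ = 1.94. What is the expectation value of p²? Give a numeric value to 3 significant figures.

22.9

p² φ = −ħ² d²φ/dx²; ⟨p²⟩ = −ħ² ∫ φ*·φ'' dx.
Gaussian moments: ∫x^(2j)·e^(−2βx²) dx = (2j−1)!!/(4β)^j · √(π/(2β)), odd powers integrate to 0; here √(π/(2β)) = 0.66707. Derivatives: φ′ = (ik − 2βx)·φ, φ″ = ((ik − 2βx)² − 2β)·φ; the odd-in-x pieces drop out.
⟨p²⟩ = 22.920.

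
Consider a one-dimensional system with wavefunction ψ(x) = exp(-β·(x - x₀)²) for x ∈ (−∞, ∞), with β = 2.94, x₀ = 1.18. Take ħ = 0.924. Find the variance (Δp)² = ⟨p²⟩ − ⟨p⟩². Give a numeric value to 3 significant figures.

2.51

Compute ⟨p⟩ and ⟨p²⟩ separately; (Δp)² = ⟨p²⟩ − ⟨p⟩².
Gaussian moments (u = x − x₀): ∫u^(2j)·e^(−2βu²) du = (2j−1)!!/(4β)^j · √(π/(2β)), odd powers integrate to 0; here √(π/(2β)) = 0.73095. Derivatives: d/dx e^(−βu²) = −2βu·e^(−βu²), d²/dx² e^(−βu²) = (4β²u² − 2β)·e^(−βu²).
Normalization: ∫|ψ|² dx = 0.73095.
⟨p⟩ = 0.0000 and ⟨p²⟩ = 2.5101.
(Δp)² = 2.5101 − (0.0000)² = 2.5101.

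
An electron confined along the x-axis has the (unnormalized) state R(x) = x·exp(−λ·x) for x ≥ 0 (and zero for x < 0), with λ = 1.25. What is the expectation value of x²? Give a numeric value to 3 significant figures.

1.92

⟨x²⟩ = ∫ x²·|R|² dx / ∫|R|² dx (integrals over the domain).
Every integrand reduces to terms xʲ·e^(−2λx) on [0, ∞); use ∫₀^∞ xʲ·e^(−2λx) dx = j!/(2λ)^(j+1).
State is unnormalized: ∫|R|² dx = 0.12800, and ∫R*·x²·R dx = 0.24576, so ⟨x²⟩ = 0.24576 / 0.12800.
⟨x²⟩ = 1.9200.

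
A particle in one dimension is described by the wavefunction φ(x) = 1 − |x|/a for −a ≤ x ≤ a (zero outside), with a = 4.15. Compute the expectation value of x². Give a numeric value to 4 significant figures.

⟨x²⟩ = ∫ x²·|φ|² dx / ∫|φ|² dx (integrals over the domain).
φ is even, so ∫ over [−a, a] = 2∫₀ᵃ with φ = 1 − x/a there: ∫₀ᵃ (1 − x/a)² dx = a/3, ∫₀ᵃ x²(1 − x/a)² dx = a³/30, ∫₀ᵃ x⁴(1 − x/a)² dx = a⁵/105.
State is unnormalized: ∫|φ|² dx = 2.7667, and ∫φ*·x²·φ dx = 4.7649, so ⟨x²⟩ = 4.7649 / 2.7667.
⟨x²⟩ = 1.7223.

1.722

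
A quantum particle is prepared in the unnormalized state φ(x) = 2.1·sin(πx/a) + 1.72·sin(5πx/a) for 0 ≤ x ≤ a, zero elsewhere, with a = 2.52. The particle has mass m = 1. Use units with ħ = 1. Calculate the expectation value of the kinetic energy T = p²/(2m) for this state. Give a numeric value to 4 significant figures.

8.265

T = −(ħ²/2m) d²/dx², so ⟨T⟩ = −(ħ²/2m) ∫ φ*·φ'' dx / ∫|φ|² dx; with m = 1.
d²/dx² sin(jπx/a) = −(jπ/a)²·sin(jπx/a); on 0 ≤ x ≤ a, ∫sin²(jπx/a) dx = a/2 and ∫sin(jπx/a)·sin(lπx/a) dx = 0 for j ≠ l, so only diagonal terms survive in ∫|φ|² and ∫φ·φ″; ∫φ·φ′ dx = [φ²/2] between the walls = 0.
State is unnormalized: ∫|φ|² dx = 9.2842, and ∫φ*·(−ħ²/2m · φ'') dx = 76.734, so ⟨T⟩ = 76.734 / 9.2842.
⟨T⟩ = 8.2650.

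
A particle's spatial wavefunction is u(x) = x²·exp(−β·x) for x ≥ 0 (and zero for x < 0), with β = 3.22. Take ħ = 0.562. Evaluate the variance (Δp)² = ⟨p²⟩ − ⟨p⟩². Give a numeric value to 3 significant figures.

1.09

Compute ⟨p⟩ and ⟨p²⟩ separately; (Δp)² = ⟨p²⟩ − ⟨p⟩².
Differentiate x²·exp(−β·x) with the product rule; every integrand then reduces to terms xʲ·e^(−2βx) on [0, ∞), with ∫₀^∞ xʲ·e^(−2βx) dx = j!/(2β)^(j+1).
Normalization: ∫|u|² dx = 0.0021666.
⟨p⟩ = 0.0000 and ⟨p²⟩ = 1.0916.
(Δp)² = 1.0916 − (0.0000)² = 1.0916.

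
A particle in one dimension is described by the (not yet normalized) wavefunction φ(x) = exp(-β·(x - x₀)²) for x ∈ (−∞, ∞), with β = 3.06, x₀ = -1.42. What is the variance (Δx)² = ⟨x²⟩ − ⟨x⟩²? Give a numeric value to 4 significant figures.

0.08170

Compute ⟨x⟩ and ⟨x²⟩ separately, then (Δx)² = ⟨x²⟩ − ⟨x⟩².
Gaussian moments (u = x − x₀): ∫u^(2j)·e^(−2βu²) du = (2j−1)!!/(4β)^j · √(π/(2β)), odd powers integrate to 0; here √(π/(2β)) = 0.71647.
Normalization: ∫|φ|² dx = 0.71647.
⟨x⟩ = -1.4200 and ⟨x²⟩ = 2.0981.
(Δx)² = 2.0981 − (-1.4200)² = 0.081699.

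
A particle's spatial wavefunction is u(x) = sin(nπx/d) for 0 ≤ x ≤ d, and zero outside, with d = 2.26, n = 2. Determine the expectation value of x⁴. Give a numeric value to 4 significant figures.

⟨x⁴⟩ = ∫ x⁴·|u|² dx / ∫|u|² dx (integrals over the domain).
With sin²θ = (1 − cos2θ)/2 on 0 ≤ x ≤ d: ∫sin²(nπx/d) dx = d/2, ∫x·sin²(nπx/d) dx = d²/4, ∫x²·sin²(nπx/d) dx = d³·(1/6 − 1/(4n²π²)); higher powers xᵏ the same way, integrating xᵏ·cos(2nπx/d) by parts.
State is unnormalized: ∫|u|² dx = 1.1300, and ∫u*·x⁴·u dx = 5.1775, so ⟨x⁴⟩ = 5.1775 / 1.1300.
⟨x⁴⟩ = 4.5818.

4.582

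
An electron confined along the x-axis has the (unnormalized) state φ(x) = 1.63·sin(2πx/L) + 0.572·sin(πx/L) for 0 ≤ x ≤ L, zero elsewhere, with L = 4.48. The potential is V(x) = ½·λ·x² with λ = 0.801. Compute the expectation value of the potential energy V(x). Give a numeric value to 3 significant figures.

⟨V⟩ = ∫ V(x)·|φ|² dx / ∫|φ|² dx.
On 0 ≤ x ≤ L (j ≠ l): ∫sin²(jπx/L) dx = L/2, ∫sin(jπx/L)·sin(lπx/L) dx = 0; diagonal moments ∫x·sin²(jπx/L) dx = L²/4, ∫x²·sin²(jπx/L) dx = L³·(1/6 − 1/(4j²π²)); cross terms ∫x·sin(jπx/L)·sin(lπx/L) dx = 0 for j + l even and −4jlL²/(π²(j² − l²)²) for j + l odd, ∫x²·sin(jπx/L)·sin(lπx/L) dx = (−1)^(j+l)·4jlL³/(π²(j² − l²)²); higher powers the same way via product-to-sum and parts.
State is unnormalized: ∫|φ|² dx = 6.6843, and ∫φ*·V(x)·φ dx = 10.958, so ⟨V⟩ = 10.958 / 6.6843.
⟨V⟩ = 1.6393.

1.64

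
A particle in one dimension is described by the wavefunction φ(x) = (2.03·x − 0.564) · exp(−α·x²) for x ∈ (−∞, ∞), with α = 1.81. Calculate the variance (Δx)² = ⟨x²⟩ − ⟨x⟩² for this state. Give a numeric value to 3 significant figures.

Compute ⟨x⟩ and ⟨x²⟩ separately, then (Δx)² = ⟨x²⟩ − ⟨x⟩².
Expand each integrand as polynomial × e^(−2αx²) and use ∫x^(2j)·e^(−2αx²) dx = (2j−1)!!/(4α)^j · √(π/(2α)), odd powers → 0; here √(π/(2α)) = 0.93158.
Normalization: ∫|φ|² dx = 0.82657.
⟨x⟩ = -0.35646 and ⟨x²⟩ = 0.31533.
(Δx)² = 0.31533 − (-0.35646)² = 0.18827.

0.188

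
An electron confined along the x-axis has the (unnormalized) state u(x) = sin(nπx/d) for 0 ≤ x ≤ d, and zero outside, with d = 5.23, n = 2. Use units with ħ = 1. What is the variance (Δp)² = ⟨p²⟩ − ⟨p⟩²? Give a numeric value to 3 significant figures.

1.44

Compute ⟨p⟩ and ⟨p²⟩ separately; (Δp)² = ⟨p²⟩ − ⟨p⟩².
d/dx sin(nπx/d) = (nπ/d)·cos(nπx/d) and d²/dx² sin(nπx/d) = −(nπ/d)²·sin(nπx/d); on 0 ≤ x ≤ d, ∫sin²(nπx/d) dx = d/2 and ∫sin(nπx/d)·cos(nπx/d) dx = 0.
Normalization: ∫|u|² dx = 2.6150.
⟨p⟩ = 0.0000 and ⟨p²⟩ = 1.4433.
(Δp)² = 1.4433 − (0.0000)² = 1.4433.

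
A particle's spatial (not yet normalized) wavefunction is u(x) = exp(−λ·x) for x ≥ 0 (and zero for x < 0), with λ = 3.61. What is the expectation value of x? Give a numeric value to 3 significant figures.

⟨x⟩ = ∫ x·|u|² dx / ∫|u|² dx (integrals over the domain).
Every integrand reduces to terms xʲ·e^(−2λx) on [0, ∞); use ∫₀^∞ xʲ·e^(−2λx) dx = j!/(2λ)^(j+1).
State is unnormalized: ∫|u|² dx = 0.13850, and ∫u*·x·u dx = 0.019183, so ⟨x⟩ = 0.019183 / 0.13850.
⟨x⟩ = 0.13850.

0.139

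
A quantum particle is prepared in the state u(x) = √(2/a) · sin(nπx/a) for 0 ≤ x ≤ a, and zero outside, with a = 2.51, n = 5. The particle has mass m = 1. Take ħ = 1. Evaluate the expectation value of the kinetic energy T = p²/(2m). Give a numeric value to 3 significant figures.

19.6

T = −(ħ²/2m) d²/dx², so ⟨T⟩ = −(ħ²/2m) ∫ u*·u'' dx; with m = 1.
d/dx sin(nπx/a) = (nπ/a)·cos(nπx/a) and d²/dx² sin(nπx/a) = −(nπ/a)²·sin(nπx/a); on 0 ≤ x ≤ a, ∫sin²(nπx/a) dx = a/2 and ∫sin(nπx/a)·cos(nπx/a) dx = 0.
⟨T⟩ = 19.582.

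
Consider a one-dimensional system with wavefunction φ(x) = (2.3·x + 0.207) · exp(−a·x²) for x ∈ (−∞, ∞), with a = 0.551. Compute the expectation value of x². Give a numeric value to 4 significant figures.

⟨x²⟩ = ∫ x²·|φ|² dx / ∫|φ|² dx (integrals over the domain).
Expand each integrand as polynomial × e^(−2ax²) and use ∫x^(2j)·e^(−2ax²) dx = (2j−1)!!/(4a)^j · √(π/(2a)), odd powers → 0; here √(π/(2a)) = 1.6884.
State is unnormalized: ∫|φ|² dx = 4.1249, and ∫φ*·x²·φ dx = 5.5490, so ⟨x²⟩ = 5.5490 / 4.1249.
⟨x²⟩ = 1.3452.

1.345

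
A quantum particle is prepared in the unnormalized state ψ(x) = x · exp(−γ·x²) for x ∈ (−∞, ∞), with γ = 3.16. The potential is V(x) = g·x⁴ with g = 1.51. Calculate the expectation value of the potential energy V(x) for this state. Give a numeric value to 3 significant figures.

⟨V⟩ = ∫ V(x)·|ψ|² dx / ∫|ψ|² dx.
Expand each integrand as polynomial × e^(−2γx²) and use ∫x^(2j)·e^(−2γx²) dx = (2j−1)!!/(4γ)^j · √(π/(2γ)), odd powers → 0; here √(π/(2γ)) = 0.70504.
State is unnormalized: ∫|ψ|² dx = 0.055779, and ∫ψ*·V(x)·ψ dx = 0.0079076, so ⟨V⟩ = 0.0079076 / 0.055779.
⟨V⟩ = 0.14177.

0.142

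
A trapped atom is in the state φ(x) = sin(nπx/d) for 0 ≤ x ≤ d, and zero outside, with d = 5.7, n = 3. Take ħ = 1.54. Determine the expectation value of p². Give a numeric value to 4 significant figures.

6.484

p² φ = −ħ² d²φ/dx²; ⟨p²⟩ = −ħ² ∫ φ*·φ'' dx / ∫|φ|² dx.
d/dx sin(nπx/d) = (nπ/d)·cos(nπx/d) and d²/dx² sin(nπx/d) = −(nπ/d)²·sin(nπx/d); on 0 ≤ x ≤ d, ∫sin²(nπx/d) dx = d/2 and ∫sin(nπx/d)·cos(nπx/d) dx = 0.
State is unnormalized: ∫|φ|² dx = 2.8500, and ∫φ*·(−ħ² φ'') dx = 18.479, so ⟨p²⟩ = 18.479 / 2.8500.
⟨p²⟩ = 6.4839.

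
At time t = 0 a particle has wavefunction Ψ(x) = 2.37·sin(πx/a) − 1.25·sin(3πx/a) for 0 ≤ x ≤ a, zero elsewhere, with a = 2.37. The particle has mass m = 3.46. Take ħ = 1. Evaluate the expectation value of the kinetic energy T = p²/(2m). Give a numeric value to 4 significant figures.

0.6960

T = −(ħ²/2m) d²/dx², so ⟨T⟩ = −(ħ²/2m) ∫ Ψ*·Ψ'' dx / ∫|Ψ|² dx; with m = 3.46.
d²/dx² sin(jπx/a) = −(jπ/a)²·sin(jπx/a); on 0 ≤ x ≤ a, ∫sin²(jπx/a) dx = a/2 and ∫sin(jπx/a)·sin(lπx/a) dx = 0 for j ≠ l, so only diagonal terms survive in ∫|Ψ|² and ∫Ψ·Ψ″; ∫Ψ·Ψ′ dx = [Ψ²/2] between the walls = 0.
State is unnormalized: ∫|Ψ|² dx = 8.5076, and ∫Ψ*·(−ħ²/2m · Ψ'') dx = 5.9214, so ⟨T⟩ = 5.9214 / 8.5076.
⟨T⟩ = 0.69602.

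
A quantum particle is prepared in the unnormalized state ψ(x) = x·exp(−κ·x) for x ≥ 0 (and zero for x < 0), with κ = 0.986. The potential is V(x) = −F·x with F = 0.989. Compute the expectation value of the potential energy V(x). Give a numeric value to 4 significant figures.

-1.505

⟨V⟩ = ∫ V(x)·|ψ|² dx / ∫|ψ|² dx.
Every integrand reduces to terms xʲ·e^(−2κx) on [0, ∞); use ∫₀^∞ xʲ·e^(−2κx) dx = j!/(2κ)^(j+1).
State is unnormalized: ∫|ψ|² dx = 0.26080, and ∫ψ*·V(x)·ψ dx = -0.39239, so ⟨V⟩ = -0.39239 / 0.26080.
⟨V⟩ = -1.5046.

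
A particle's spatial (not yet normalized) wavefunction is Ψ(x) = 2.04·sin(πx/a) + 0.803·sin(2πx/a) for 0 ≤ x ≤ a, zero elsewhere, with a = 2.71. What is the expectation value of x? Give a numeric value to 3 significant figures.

1.02

⟨x⟩ = ∫ x·|Ψ|² dx / ∫|Ψ|² dx (integrals over the domain).
On 0 ≤ x ≤ a (j ≠ l): ∫sin²(jπx/a) dx = a/2, ∫sin(jπx/a)·sin(lπx/a) dx = 0; diagonal moments ∫x·sin²(jπx/a) dx = a²/4, ∫x²·sin²(jπx/a) dx = a³·(1/6 − 1/(4j²π²)); cross terms ∫x·sin(jπx/a)·sin(lπx/a) dx = 0 for j + l even and −4jla²/(π²(j² − l²)²) for j + l odd, ∫x²·sin(jπx/a)·sin(lπx/a) dx = (−1)^(j+l)·4jla³/(π²(j² − l²)²); higher powers the same way via product-to-sum and parts.
State is unnormalized: ∫|Ψ|² dx = 6.5127, and ∫Ψ*·x·Ψ dx = 6.6577, so ⟨x⟩ = 6.6577 / 6.5127.
⟨x⟩ = 1.0223.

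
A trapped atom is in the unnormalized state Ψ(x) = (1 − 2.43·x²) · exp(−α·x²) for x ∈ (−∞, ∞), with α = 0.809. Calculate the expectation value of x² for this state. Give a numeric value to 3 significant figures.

1.29

⟨x²⟩ = ∫ x²·|Ψ|² dx / ∫|Ψ|² dx (integrals over the domain).
Expand each integrand as polynomial × e^(−2αx²) and use ∫x^(2j)·e^(−2αx²) dx = (2j−1)!!/(4α)^j · √(π/(2α)), odd powers → 0; here √(π/(2α)) = 1.3934.
State is unnormalized: ∫|Ψ|² dx = 1.6579, and ∫Ψ*·x²·Ψ dx = 2.1327, so ⟨x²⟩ = 2.1327 / 1.6579.
⟨x²⟩ = 1.2864.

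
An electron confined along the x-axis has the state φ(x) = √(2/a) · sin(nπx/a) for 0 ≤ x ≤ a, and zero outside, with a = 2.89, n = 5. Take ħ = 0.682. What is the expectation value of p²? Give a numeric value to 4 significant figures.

p² φ = −ħ² d²φ/dx²; ⟨p²⟩ = −ħ² ∫ φ*·φ'' dx.
d/dx sin(nπx/a) = (nπ/a)·cos(nπx/a) and d²/dx² sin(nπx/a) = −(nπ/a)²·sin(nπx/a); on 0 ≤ x ≤ a, ∫sin²(nπx/a) dx = a/2 and ∫sin(nπx/a)·cos(nπx/a) dx = 0.
⟨p²⟩ = 13.741.

13.74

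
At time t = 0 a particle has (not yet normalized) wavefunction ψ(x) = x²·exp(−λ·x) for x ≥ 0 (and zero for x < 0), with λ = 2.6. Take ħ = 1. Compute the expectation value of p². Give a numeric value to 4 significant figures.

2.253

p² ψ = −ħ² d²ψ/dx²; ⟨p²⟩ = −ħ² ∫ ψ*·ψ'' dx / ∫|ψ|² dx.
Differentiate x²·exp(−λ·x) with the product rule; every integrand then reduces to terms xʲ·e^(−2λx) on [0, ∞), with ∫₀^∞ xʲ·e^(−2λx) dx = j!/(2λ)^(j+1).
State is unnormalized: ∫|ψ|² dx = 0.0063124, and ∫ψ*·(−ħ² ψ'') dx = 0.014224, so ⟨p²⟩ = 0.014224 / 0.0063124.
⟨p²⟩ = 2.2533.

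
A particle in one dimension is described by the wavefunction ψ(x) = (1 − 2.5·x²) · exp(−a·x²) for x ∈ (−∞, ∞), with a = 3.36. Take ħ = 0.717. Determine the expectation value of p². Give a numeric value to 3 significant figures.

3.81

p² ψ = −ħ² d²ψ/dx²; ⟨p²⟩ = −ħ² ∫ ψ*·ψ'' dx / ∫|ψ|² dx.
Expand each integrand as polynomial × e^(−2ax²) and use ∫x^(2j)·e^(−2ax²) dx = (2j−1)!!/(4a)^j · √(π/(2a)), odd powers → 0; here √(π/(2a)) = 0.68374. Differentiate with the product rule, d/dx e^(−ax²) = −2ax·e^(−ax²).
State is unnormalized: ∫|ψ|² dx = 0.50034, and ∫ψ*·(−ħ² ψ'') dx = 1.9065, so ⟨p²⟩ = 1.9065 / 0.50034.
⟨p²⟩ = 3.8103.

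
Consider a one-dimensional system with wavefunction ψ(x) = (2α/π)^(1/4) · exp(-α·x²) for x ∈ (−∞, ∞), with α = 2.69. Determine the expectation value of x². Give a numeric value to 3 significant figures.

0.0929

⟨x²⟩ = ∫ x²·|ψ|² dx (integrals over the domain).
Gaussian moments: ∫x^(2j)·e^(−2αx²) dx = (2j−1)!!/(4α)^j · √(π/(2α)), odd powers integrate to 0; here √(π/(2α)) = 0.76416.
⟨x²⟩ = 0.092937.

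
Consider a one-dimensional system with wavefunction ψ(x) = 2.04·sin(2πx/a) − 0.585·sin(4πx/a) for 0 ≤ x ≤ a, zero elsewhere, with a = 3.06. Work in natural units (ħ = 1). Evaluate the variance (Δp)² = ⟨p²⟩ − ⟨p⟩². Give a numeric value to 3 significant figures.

Compute ⟨p⟩ and ⟨p²⟩ separately; (Δp)² = ⟨p²⟩ − ⟨p⟩².
d²/dx² sin(jπx/a) = −(jπ/a)²·sin(jπx/a); on 0 ≤ x ≤ a, ∫sin²(jπx/a) dx = a/2 and ∫sin(jπx/a)·sin(lπx/a) dx = 0 for j ≠ l, so only diagonal terms survive in ∫|ψ|² and ∫ψ·ψ″; ∫ψ·ψ′ dx = [ψ²/2] between the walls = 0.
Normalization: ∫|ψ|² dx = 6.8909.
⟨p⟩ = 0.0000 and ⟨p²⟩ = 5.1773.
(Δp)² = 5.1773 − (0.0000)² = 5.1773.

5.18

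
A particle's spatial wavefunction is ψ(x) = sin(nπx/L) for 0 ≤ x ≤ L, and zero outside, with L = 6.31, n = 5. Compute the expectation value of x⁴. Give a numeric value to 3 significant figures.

311.

⟨x⁴⟩ = ∫ x⁴·|ψ|² dx / ∫|ψ|² dx (integrals over the domain).
With sin²θ = (1 − cos2θ)/2 on 0 ≤ x ≤ L: ∫sin²(nπx/L) dx = L/2, ∫x·sin²(nπx/L) dx = L²/4, ∫x²·sin²(nπx/L) dx = L³·(1/6 − 1/(4n²π²)); higher powers xᵏ the same way, integrating xᵏ·cos(2nπx/L) by parts.
State is unnormalized: ∫|ψ|² dx = 3.1550, and ∫ψ*·x⁴·ψ dx = 980.19, so ⟨x⁴⟩ = 980.19 / 3.1550.
⟨x⁴⟩ = 310.68.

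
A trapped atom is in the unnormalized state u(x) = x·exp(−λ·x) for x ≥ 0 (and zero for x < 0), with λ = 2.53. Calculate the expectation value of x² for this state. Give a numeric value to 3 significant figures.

⟨x²⟩ = ∫ x²·|u|² dx / ∫|u|² dx (integrals over the domain).
Every integrand reduces to terms xʲ·e^(−2λx) on [0, ∞); use ∫₀^∞ xʲ·e^(−2λx) dx = j!/(2λ)^(j+1).
State is unnormalized: ∫|u|² dx = 0.015438, and ∫u*·x²·u dx = 0.0072353, so ⟨x²⟩ = 0.0072353 / 0.015438.
⟨x²⟩ = 0.46868.

0.469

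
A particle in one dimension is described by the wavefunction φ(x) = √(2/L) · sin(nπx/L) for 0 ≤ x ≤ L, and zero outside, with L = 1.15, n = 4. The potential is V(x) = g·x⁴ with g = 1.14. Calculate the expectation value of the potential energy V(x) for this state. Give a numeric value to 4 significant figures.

⟨V⟩ = ∫ V(x)·|φ|² dx.
With sin²θ = (1 − cos2θ)/2 on 0 ≤ x ≤ L: ∫sin²(nπx/L) dx = L/2, ∫x·sin²(nπx/L) dx = L²/4, ∫x²·sin²(nπx/L) dx = L³·(1/6 − 1/(4n²π²)); higher powers xᵏ the same way, integrating xᵏ·cos(2nπx/L) by parts.
⟨V⟩ = 0.38627.

0.3863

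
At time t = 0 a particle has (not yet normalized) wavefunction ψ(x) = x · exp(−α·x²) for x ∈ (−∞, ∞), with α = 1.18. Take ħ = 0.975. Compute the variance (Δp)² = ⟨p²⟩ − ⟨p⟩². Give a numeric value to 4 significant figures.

Compute ⟨p⟩ and ⟨p²⟩ separately; (Δp)² = ⟨p²⟩ − ⟨p⟩².
Expand each integrand as polynomial × e^(−2αx²) and use ∫x^(2j)·e^(−2αx²) dx = (2j−1)!!/(4α)^j · √(π/(2α)), odd powers → 0; here √(π/(2α)) = 1.1538. Differentiate with the product rule, d/dx e^(−αx²) = −2αx·e^(−αx²).
Normalization: ∫|ψ|² dx = 0.24444.
⟨p⟩ = 0.0000 and ⟨p²⟩ = 3.3652.
(Δp)² = 3.3652 − (0.0000)² = 3.3652.

3.365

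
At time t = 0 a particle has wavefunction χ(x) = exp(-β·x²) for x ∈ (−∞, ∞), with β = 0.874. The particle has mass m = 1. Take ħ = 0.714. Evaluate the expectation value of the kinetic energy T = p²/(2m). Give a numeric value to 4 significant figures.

T = −(ħ²/2m) d²/dx², so ⟨T⟩ = −(ħ²/2m) ∫ χ*·χ'' dx / ∫|χ|² dx; with m = 1.
Gaussian moments: ∫x^(2j)·e^(−2βx²) dx = (2j−1)!!/(4β)^j · √(π/(2β)), odd powers integrate to 0; here √(π/(2β)) = 1.3406. Derivatives: d/dx e^(−βx²) = −2βx·e^(−βx²), d²/dx² e^(−βx²) = (4β²x² − 2β)·e^(−βx²).
State is unnormalized: ∫|χ|² dx = 1.3406, and ∫χ*·(−ħ²/2m · χ'') dx = 0.29866, so ⟨T⟩ = 0.29866 / 1.3406.
⟨T⟩ = 0.22278.

0.2228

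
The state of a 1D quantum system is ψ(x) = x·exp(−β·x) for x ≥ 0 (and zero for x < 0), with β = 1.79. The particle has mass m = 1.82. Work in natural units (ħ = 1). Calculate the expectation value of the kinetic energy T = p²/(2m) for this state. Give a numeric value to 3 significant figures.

0.880

T = −(ħ²/2m) d²/dx², so ⟨T⟩ = −(ħ²/2m) ∫ ψ*·ψ'' dx / ∫|ψ|² dx; with m = 1.82.
Differentiate x·exp(−β·x) with the product rule; every integrand then reduces to terms xʲ·e^(−2βx) on [0, ∞), with ∫₀^∞ xʲ·e^(−2βx) dx = j!/(2β)^(j+1).
State is unnormalized: ∫|ψ|² dx = 0.043589, and ∫ψ*·(−ħ²/2m · ψ'') dx = 0.038369, so ⟨T⟩ = 0.038369 / 0.043589.
⟨T⟩ = 0.88025.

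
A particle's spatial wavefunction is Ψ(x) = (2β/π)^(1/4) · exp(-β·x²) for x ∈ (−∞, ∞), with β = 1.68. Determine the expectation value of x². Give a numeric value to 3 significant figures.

0.149

⟨x²⟩ = ∫ x²·|Ψ|² dx (integrals over the domain).
Gaussian moments: ∫x^(2j)·e^(−2βx²) dx = (2j−1)!!/(4β)^j · √(π/(2β)), odd powers integrate to 0; here √(π/(2β)) = 0.96695.
⟨x²⟩ = 0.14881.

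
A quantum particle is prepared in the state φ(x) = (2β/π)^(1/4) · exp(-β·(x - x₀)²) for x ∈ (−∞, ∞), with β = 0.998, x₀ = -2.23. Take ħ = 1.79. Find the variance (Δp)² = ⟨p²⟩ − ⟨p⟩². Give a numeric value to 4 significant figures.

3.198

Compute ⟨p⟩ and ⟨p²⟩ separately; (Δp)² = ⟨p²⟩ − ⟨p⟩².
Gaussian moments (u = x − x₀): ∫u^(2j)·e^(−2βu²) du = (2j−1)!!/(4β)^j · √(π/(2β)), odd powers integrate to 0; here √(π/(2β)) = 1.2546. Derivatives: d/dx e^(−βu²) = −2βu·e^(−βu²), d²/dx² e^(−βu²) = (4β²u² − 2β)·e^(−βu²).
⟨p⟩ = 0.0000 and ⟨p²⟩ = 3.1977.
(Δp)² = 3.1977 − (0.0000)² = 3.1977.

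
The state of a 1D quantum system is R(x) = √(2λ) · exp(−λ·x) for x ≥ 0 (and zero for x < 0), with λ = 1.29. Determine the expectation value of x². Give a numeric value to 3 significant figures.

0.300

⟨x²⟩ = ∫ x²·|R|² dx (integrals over the domain).
Every integrand reduces to terms xʲ·e^(−2λx) on [0, ∞); use ∫₀^∞ xʲ·e^(−2λx) dx = j!/(2λ)^(j+1).
⟨x²⟩ = 0.30046.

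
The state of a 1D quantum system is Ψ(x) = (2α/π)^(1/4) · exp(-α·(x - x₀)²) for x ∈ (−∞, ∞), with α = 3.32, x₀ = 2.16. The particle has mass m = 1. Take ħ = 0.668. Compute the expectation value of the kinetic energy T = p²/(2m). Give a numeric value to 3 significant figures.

0.741

T = −(ħ²/2m) d²/dx², so ⟨T⟩ = −(ħ²/2m) ∫ Ψ*·Ψ'' dx; with m = 1.
Gaussian moments (u = x − x₀): ∫u^(2j)·e^(−2αu²) du = (2j−1)!!/(4α)^j · √(π/(2α)), odd powers integrate to 0; here √(π/(2α)) = 0.68785. Derivatives: d/dx e^(−αu²) = −2αu·e^(−αu²), d²/dx² e^(−αu²) = (4α²u² − 2α)·e^(−αu²).
⟨T⟩ = 0.74073.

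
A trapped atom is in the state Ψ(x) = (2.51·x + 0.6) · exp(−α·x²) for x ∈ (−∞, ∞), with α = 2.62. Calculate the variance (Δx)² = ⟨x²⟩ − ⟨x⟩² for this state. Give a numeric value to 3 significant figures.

Compute ⟨x⟩ and ⟨x²⟩ separately, then (Δx)² = ⟨x²⟩ − ⟨x⟩².
Expand each integrand as polynomial × e^(−2αx²) and use ∫x^(2j)·e^(−2αx²) dx = (2j−1)!!/(4α)^j · √(π/(2α)), odd powers → 0; here √(π/(2α)) = 0.77430.
Normalization: ∫|Ψ|² dx = 0.74422.
⟨x⟩ = 0.29902 and ⟨x²⟩ = 0.21478.
(Δx)² = 0.21478 − (0.29902)² = 0.12537.

0.125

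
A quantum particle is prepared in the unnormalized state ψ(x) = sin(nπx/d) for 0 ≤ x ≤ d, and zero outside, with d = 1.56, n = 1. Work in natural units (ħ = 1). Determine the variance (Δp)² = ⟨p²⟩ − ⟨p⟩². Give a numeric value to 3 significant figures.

Compute ⟨p⟩ and ⟨p²⟩ separately; (Δp)² = ⟨p²⟩ − ⟨p⟩².
d/dx sin(nπx/d) = (nπ/d)·cos(nπx/d) and d²/dx² sin(nπx/d) = −(nπ/d)²·sin(nπx/d); on 0 ≤ x ≤ d, ∫sin²(nπx/d) dx = d/2 and ∫sin(nπx/d)·cos(nπx/d) dx = 0.
Normalization: ∫|ψ|² dx = 0.78000.
⟨p⟩ = 0.0000 and ⟨p²⟩ = 4.0556.
(Δp)² = 4.0556 − (0.0000)² = 4.0556.

4.06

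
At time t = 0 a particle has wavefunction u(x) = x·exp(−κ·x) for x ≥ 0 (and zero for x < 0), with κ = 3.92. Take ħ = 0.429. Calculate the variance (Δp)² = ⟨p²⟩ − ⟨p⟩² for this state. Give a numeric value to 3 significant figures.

2.83

Compute ⟨p⟩ and ⟨p²⟩ separately; (Δp)² = ⟨p²⟩ − ⟨p⟩².
Differentiate x·exp(−κ·x) with the product rule; every integrand then reduces to terms xʲ·e^(−2κx) on [0, ∞), with ∫₀^∞ xʲ·e^(−2κx) dx = j!/(2κ)^(j+1).
Normalization: ∫|u|² dx = 0.0041503.
⟨p⟩ = 0.0000 and ⟨p²⟩ = 2.8280.
(Δp)² = 2.8280 − (0.0000)² = 2.8280.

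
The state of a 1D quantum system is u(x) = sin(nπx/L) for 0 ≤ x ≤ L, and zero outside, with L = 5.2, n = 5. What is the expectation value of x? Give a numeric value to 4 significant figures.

2.600

⟨x⟩ = ∫ x·|u|² dx / ∫|u|² dx (integrals over the domain).
With sin²θ = (1 − cos2θ)/2 on 0 ≤ x ≤ L: ∫sin²(nπx/L) dx = L/2, ∫x·sin²(nπx/L) dx = L²/4, ∫x²·sin²(nπx/L) dx = L³·(1/6 − 1/(4n²π²)); higher powers xᵏ the same way, integrating xᵏ·cos(2nπx/L) by parts.
State is unnormalized: ∫|u|² dx = 2.6000, and ∫u*·x·u dx = 6.7600, so ⟨x⟩ = 6.7600 / 2.6000.
⟨x⟩ = 2.6000.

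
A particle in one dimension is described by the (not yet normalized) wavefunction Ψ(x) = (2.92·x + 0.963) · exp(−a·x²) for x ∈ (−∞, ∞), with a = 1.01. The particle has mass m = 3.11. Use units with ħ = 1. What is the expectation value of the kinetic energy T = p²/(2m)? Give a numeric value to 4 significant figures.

0.3880

T = −(ħ²/2m) d²/dx², so ⟨T⟩ = −(ħ²/2m) ∫ Ψ*·Ψ'' dx / ∫|Ψ|² dx; with m = 3.11.
Expand each integrand as polynomial × e^(−2ax²) and use ∫x^(2j)·e^(−2ax²) dx = (2j−1)!!/(4a)^j · √(π/(2a)), odd powers → 0; here √(π/(2a)) = 1.2471. Differentiate with the product rule, d/dx e^(−ax²) = −2ax·e^(−ax²).
State is unnormalized: ∫|Ψ|² dx = 3.7885, and ∫Ψ*·(−ħ²/2m · Ψ'') dx = 1.4699, so ⟨T⟩ = 1.4699 / 3.7885.
⟨T⟩ = 0.38800.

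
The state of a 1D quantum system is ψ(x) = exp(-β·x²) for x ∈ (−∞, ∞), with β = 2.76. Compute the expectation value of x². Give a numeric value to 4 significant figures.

⟨x²⟩ = ∫ x²·|ψ|² dx / ∫|ψ|² dx (integrals over the domain).
Gaussian moments: ∫x^(2j)·e^(−2βx²) dx = (2j−1)!!/(4β)^j · √(π/(2β)), odd powers integrate to 0; here √(π/(2β)) = 0.75441.
State is unnormalized: ∫|ψ|² dx = 0.75441, and ∫ψ*·x²·ψ dx = 0.068334, so ⟨x²⟩ = 0.068334 / 0.75441.
⟨x²⟩ = 0.090580.

0.09058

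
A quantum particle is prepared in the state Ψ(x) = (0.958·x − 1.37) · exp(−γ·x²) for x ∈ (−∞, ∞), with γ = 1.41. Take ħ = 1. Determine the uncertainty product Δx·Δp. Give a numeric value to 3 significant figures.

0.501

Δx = √(⟨x²⟩−⟨x⟩²), Δp = √(⟨p²⟩−⟨p⟩²).
Expand each integrand as polynomial × e^(−2γx²) and use ∫x^(2j)·e^(−2γx²) dx = (2j−1)!!/(4γ)^j · √(π/(2γ)), odd powers → 0; here √(π/(2γ)) = 1.0555. Differentiate with the product rule, d/dx e^(−γx²) = −2γx·e^(−γx²).
Normalization: ∫|Ψ|² dx = 2.1528.
⟨x⟩ = -0.22818, ⟨x²⟩ = 0.20560 ⇒ Δx = 0.39183.
⟨p⟩ = 0.0000, ⟨p²⟩ = 1.6350 ⇒ Δp = 1.2787.
Δx·Δp = 0.50101.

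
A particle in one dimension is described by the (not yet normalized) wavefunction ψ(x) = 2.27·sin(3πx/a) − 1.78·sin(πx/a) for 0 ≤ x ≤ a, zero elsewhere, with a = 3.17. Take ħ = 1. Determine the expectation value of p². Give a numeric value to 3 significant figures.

5.85

p² ψ = −ħ² d²ψ/dx²; ⟨p²⟩ = −ħ² ∫ ψ*·ψ'' dx / ∫|ψ|² dx.
d²/dx² sin(jπx/a) = −(jπ/a)²·sin(jπx/a); on 0 ≤ x ≤ a, ∫sin²(jπx/a) dx = a/2 and ∫sin(jπx/a)·sin(lπx/a) dx = 0 for j ≠ l, so only diagonal terms survive in ∫|ψ|² and ∫ψ·ψ″; ∫ψ·ψ′ dx = [ψ²/2] between the walls = 0.
State is unnormalized: ∫|ψ|² dx = 13.189, and ∫ψ*·(−ħ² ψ'') dx = 77.127, so ⟨p²⟩ = 77.127 / 13.189.
⟨p²⟩ = 5.8477.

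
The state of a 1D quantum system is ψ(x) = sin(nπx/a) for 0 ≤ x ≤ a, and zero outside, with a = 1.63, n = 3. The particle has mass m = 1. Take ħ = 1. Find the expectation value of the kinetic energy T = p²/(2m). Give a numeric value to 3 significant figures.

16.7

T = −(ħ²/2m) d²/dx², so ⟨T⟩ = −(ħ²/2m) ∫ ψ*·ψ'' dx / ∫|ψ|² dx; with m = 1.
d/dx sin(nπx/a) = (nπ/a)·cos(nπx/a) and d²/dx² sin(nπx/a) = −(nπ/a)²·sin(nπx/a); on 0 ≤ x ≤ a, ∫sin²(nπx/a) dx = a/2 and ∫sin(nπx/a)·cos(nπx/a) dx = 0.
State is unnormalized: ∫|ψ|² dx = 0.81500, and ∫ψ*·(−ħ²/2m · ψ'') dx = 13.624, so ⟨T⟩ = 13.624 / 0.81500.
⟨T⟩ = 16.716.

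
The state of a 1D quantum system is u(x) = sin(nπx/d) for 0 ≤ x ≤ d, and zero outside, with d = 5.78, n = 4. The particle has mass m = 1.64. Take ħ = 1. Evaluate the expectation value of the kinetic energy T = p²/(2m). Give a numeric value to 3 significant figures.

T = −(ħ²/2m) d²/dx², so ⟨T⟩ = −(ħ²/2m) ∫ u*·u'' dx / ∫|u|² dx; with m = 1.64.
d/dx sin(nπx/d) = (nπ/d)·cos(nπx/d) and d²/dx² sin(nπx/d) = −(nπ/d)²·sin(nπx/d); on 0 ≤ x ≤ d, ∫sin²(nπx/d) dx = d/2 and ∫sin(nπx/d)·cos(nπx/d) dx = 0.
State is unnormalized: ∫|u|² dx = 2.8900, and ∫u*·(−ħ²/2m · u'') dx = 4.1647, so ⟨T⟩ = 4.1647 / 2.8900.
⟨T⟩ = 1.4411.

1.44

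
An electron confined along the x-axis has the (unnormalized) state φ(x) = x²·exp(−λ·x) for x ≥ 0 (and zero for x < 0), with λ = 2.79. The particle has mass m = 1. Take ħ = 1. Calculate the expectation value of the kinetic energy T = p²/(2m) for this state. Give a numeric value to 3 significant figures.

1.30

T = −(ħ²/2m) d²/dx², so ⟨T⟩ = −(ħ²/2m) ∫ φ*·φ'' dx / ∫|φ|² dx; with m = 1.
Differentiate x²·exp(−λ·x) with the product rule; every integrand then reduces to terms xʲ·e^(−2λx) on [0, ∞), with ∫₀^∞ xʲ·e^(−2λx) dx = j!/(2λ)^(j+1).
State is unnormalized: ∫|φ|² dx = 0.0044365, and ∫φ*·(−ħ²/2m · φ'') dx = 0.0057557, so ⟨T⟩ = 0.0057557 / 0.0044365.
⟨T⟩ = 1.2974.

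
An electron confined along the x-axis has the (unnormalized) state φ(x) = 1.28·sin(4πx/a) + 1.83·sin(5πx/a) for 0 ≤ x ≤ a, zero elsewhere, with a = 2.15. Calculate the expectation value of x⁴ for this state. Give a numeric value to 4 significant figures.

⟨x⁴⟩ = ∫ x⁴·|φ|² dx / ∫|φ|² dx (integrals over the domain).
On 0 ≤ x ≤ a (j ≠ l): ∫sin²(jπx/a) dx = a/2, ∫sin(jπx/a)·sin(lπx/a) dx = 0; diagonal moments ∫x·sin²(jπx/a) dx = a²/4, ∫x²·sin²(jπx/a) dx = a³·(1/6 − 1/(4j²π²)); cross terms ∫x·sin(jπx/a)·sin(lπx/a) dx = 0 for j + l even and −4jla²/(π²(j² − l²)²) for j + l odd, ∫x²·sin(jπx/a)·sin(lπx/a) dx = (−1)^(j+l)·4jla³/(π²(j² − l²)²); higher powers the same way via product-to-sum and parts.
State is unnormalized: ∫|φ|² dx = 5.3613, and ∫φ*·x⁴·φ dx = 5.8008, so ⟨x⁴⟩ = 5.8008 / 5.3613.
⟨x⁴⟩ = 1.0820.

1.082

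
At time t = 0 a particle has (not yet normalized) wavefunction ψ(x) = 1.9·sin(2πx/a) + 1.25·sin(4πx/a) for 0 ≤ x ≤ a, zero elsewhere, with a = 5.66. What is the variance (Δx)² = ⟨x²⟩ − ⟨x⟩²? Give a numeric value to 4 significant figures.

Compute ⟨x⟩ and ⟨x²⟩ separately, then (Δx)² = ⟨x²⟩ − ⟨x⟩².
On 0 ≤ x ≤ a (j ≠ l): ∫sin²(jπx/a) dx = a/2, ∫sin(jπx/a)·sin(lπx/a) dx = 0; diagonal moments ∫x·sin²(jπx/a) dx = a²/4, ∫x²·sin²(jπx/a) dx = a³·(1/6 − 1/(4j²π²)); cross terms ∫x·sin(jπx/a)·sin(lπx/a) dx = 0 for j + l even and −4jla²/(π²(j² − l²)²) for j + l odd, ∫x²·sin(jπx/a)·sin(lπx/a) dx = (−1)^(j+l)·4jla³/(π²(j² − l²)²); higher powers the same way via product-to-sum and parts.
Normalization: ∫|ψ|² dx = 14.638.
⟨x⟩ = 2.8300 and ⟨x²⟩ = 11.690.
(Δx)² = 11.690 − (2.8300)² = 3.6806.

3.681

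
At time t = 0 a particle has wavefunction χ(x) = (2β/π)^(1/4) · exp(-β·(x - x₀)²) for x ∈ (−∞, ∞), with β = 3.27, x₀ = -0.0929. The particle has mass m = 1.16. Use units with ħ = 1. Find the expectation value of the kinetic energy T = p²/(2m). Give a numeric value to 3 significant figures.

T = −(ħ²/2m) d²/dx², so ⟨T⟩ = −(ħ²/2m) ∫ χ*·χ'' dx; with m = 1.16.
Gaussian moments (u = x − x₀): ∫u^(2j)·e^(−2βu²) du = (2j−1)!!/(4β)^j · √(π/(2β)), odd powers integrate to 0; here √(π/(2β)) = 0.69308. Derivatives: d/dx e^(−βu²) = −2βu·e^(−βu²), d²/dx² e^(−βu²) = (4β²u² − 2β)·e^(−βu²).
⟨T⟩ = 1.4095.

1.41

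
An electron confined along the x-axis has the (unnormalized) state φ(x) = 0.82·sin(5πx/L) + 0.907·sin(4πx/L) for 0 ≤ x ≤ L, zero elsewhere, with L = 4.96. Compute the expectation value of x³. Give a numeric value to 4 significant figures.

8.527

⟨x³⟩ = ∫ x³·|φ|² dx / ∫|φ|² dx (integrals over the domain).
On 0 ≤ x ≤ L (j ≠ l): ∫sin²(jπx/L) dx = L/2, ∫sin(jπx/L)·sin(lπx/L) dx = 0; diagonal moments ∫x·sin²(jπx/L) dx = L²/4, ∫x²·sin²(jπx/L) dx = L³·(1/6 − 1/(4j²π²)); cross terms ∫x·sin(jπx/L)·sin(lπx/L) dx = 0 for j + l even and −4jlL²/(π²(j² − l²)²) for j + l odd, ∫x²·sin(jπx/L)·sin(lπx/L) dx = (−1)^(j+l)·4jlL³/(π²(j² − l²)²); higher powers the same way via product-to-sum and parts.
State is unnormalized: ∫|φ|² dx = 3.7077, and ∫φ*·x³·φ dx = 31.615, so ⟨x³⟩ = 31.615 / 3.7077.
⟨x³⟩ = 8.5268.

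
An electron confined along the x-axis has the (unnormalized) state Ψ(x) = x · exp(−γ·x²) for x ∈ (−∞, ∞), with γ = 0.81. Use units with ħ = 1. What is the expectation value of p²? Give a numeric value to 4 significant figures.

2.430

p² Ψ = −ħ² d²Ψ/dx²; ⟨p²⟩ = −ħ² ∫ Ψ*·Ψ'' dx / ∫|Ψ|² dx.
Expand each integrand as polynomial × e^(−2γx²) and use ∫x^(2j)·e^(−2γx²) dx = (2j−1)!!/(4γ)^j · √(π/(2γ)), odd powers → 0; here √(π/(2γ)) = 1.3926. Differentiate with the product rule, d/dx e^(−γx²) = −2γx·e^(−γx²).
State is unnormalized: ∫|Ψ|² dx = 0.42981, and ∫Ψ*·(−ħ² Ψ'') dx = 1.0444, so ⟨p²⟩ = 1.0444 / 0.42981.
⟨p²⟩ = 2.4300.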